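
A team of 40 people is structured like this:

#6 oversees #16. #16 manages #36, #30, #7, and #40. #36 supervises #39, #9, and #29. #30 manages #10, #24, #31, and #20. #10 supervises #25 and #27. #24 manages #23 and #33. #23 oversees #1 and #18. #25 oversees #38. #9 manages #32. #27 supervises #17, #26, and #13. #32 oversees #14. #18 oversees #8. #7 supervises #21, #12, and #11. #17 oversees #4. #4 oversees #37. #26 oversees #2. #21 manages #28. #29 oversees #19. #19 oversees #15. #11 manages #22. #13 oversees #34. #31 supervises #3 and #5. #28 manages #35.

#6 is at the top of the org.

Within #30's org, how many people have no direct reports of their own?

The people in #30's organization with no one reporting to them are #5, #3, #20, #33, #8, #1, #34, #2, #37, #38. That is 10.

10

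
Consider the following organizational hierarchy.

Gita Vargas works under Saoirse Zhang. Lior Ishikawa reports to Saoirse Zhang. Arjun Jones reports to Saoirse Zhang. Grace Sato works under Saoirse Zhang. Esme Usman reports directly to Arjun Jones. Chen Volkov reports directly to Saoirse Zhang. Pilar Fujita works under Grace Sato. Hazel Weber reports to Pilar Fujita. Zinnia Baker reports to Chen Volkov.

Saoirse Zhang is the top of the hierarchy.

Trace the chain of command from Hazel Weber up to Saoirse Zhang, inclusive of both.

Hazel Weber reports to Pilar Fujita. Pilar Fujita reports to Grace Sato. Grace Sato reports to Saoirse Zhang. Saoirse Zhang is at the top.

Hazel Weber -> Pilar Fujita -> Grace Sato -> Saoirse Zhang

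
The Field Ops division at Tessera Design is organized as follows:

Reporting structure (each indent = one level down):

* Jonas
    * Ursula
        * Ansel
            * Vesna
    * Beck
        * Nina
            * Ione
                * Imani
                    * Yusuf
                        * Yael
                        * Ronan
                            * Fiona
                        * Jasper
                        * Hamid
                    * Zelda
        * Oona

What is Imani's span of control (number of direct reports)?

2

Imani directly manages Yusuf, Zelda. That is 2 direct reports.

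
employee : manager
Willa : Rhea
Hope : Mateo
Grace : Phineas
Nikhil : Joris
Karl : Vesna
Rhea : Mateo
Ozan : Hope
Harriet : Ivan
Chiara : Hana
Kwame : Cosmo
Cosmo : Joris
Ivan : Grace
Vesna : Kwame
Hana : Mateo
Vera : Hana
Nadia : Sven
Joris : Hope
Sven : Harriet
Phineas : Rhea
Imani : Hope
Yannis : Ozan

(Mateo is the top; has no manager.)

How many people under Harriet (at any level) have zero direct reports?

1

The only person in Harriet's organization with no one reporting to them is Nadia. That is 1.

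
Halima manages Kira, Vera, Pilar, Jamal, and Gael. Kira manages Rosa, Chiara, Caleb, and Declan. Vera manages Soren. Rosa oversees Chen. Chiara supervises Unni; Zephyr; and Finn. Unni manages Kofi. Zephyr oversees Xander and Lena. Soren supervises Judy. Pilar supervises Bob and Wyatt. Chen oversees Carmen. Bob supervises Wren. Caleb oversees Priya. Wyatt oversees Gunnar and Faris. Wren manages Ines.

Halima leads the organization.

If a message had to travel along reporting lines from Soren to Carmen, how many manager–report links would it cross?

Soren is 2 levels below Halima, and Carmen is 4 levels below Halima (their lowest common manager). The shortest path runs up from Soren to Halima and back down to Carmen: 2 + 4 = 6 links.

6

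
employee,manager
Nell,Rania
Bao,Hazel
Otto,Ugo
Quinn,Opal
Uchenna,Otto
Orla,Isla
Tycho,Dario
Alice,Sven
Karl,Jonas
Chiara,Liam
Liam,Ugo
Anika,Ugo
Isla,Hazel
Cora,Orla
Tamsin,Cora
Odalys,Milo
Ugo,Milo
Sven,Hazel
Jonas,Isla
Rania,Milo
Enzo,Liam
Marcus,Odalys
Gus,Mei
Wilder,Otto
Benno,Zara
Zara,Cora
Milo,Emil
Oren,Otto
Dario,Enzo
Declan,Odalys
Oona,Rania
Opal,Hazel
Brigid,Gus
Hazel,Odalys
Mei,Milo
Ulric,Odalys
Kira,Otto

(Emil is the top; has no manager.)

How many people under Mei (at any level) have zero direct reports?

The only person in Mei's organization with no one reporting to them is Brigid. That is 1.

1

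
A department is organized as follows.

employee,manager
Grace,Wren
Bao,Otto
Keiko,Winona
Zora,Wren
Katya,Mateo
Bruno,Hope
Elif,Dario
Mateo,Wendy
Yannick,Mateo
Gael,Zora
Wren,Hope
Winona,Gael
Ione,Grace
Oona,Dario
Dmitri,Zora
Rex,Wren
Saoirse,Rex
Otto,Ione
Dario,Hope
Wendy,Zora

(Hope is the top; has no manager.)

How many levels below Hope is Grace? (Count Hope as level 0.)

Chain from Grace up to Hope: Grace → Wren → Hope. That is 2 steps up, so Grace is 2 levels below Hope.

2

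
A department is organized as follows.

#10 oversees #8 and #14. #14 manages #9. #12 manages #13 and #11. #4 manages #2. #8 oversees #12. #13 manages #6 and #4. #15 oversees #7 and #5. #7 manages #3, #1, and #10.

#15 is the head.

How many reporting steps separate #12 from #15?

Chain from #12 up to #15: #12 → #8 → #10 → #7 → #15. That is 4 steps up, so #12 is 4 levels below #15.

4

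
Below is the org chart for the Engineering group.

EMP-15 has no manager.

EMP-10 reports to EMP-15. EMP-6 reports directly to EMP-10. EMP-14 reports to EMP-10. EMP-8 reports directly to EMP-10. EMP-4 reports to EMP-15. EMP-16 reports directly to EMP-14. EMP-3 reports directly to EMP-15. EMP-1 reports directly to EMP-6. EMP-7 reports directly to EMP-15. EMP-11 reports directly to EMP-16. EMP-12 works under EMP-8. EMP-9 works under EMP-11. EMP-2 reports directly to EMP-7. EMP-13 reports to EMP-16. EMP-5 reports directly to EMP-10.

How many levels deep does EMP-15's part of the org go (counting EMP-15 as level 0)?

The longest chain under EMP-15 runs EMP-15 → EMP-10 → EMP-14 → EMP-16 → EMP-11 → EMP-9, which is 5 levels below EMP-15.

5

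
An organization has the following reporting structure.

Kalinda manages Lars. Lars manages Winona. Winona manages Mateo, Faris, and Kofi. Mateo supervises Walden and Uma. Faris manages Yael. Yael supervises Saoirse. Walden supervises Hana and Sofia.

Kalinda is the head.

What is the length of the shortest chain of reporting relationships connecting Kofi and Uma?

Kofi is 1 level below Winona, and Uma is 2 levels below Winona (their lowest common manager). The shortest path runs up from Kofi to Winona and back down to Uma: 1 + 2 = 3 links.

3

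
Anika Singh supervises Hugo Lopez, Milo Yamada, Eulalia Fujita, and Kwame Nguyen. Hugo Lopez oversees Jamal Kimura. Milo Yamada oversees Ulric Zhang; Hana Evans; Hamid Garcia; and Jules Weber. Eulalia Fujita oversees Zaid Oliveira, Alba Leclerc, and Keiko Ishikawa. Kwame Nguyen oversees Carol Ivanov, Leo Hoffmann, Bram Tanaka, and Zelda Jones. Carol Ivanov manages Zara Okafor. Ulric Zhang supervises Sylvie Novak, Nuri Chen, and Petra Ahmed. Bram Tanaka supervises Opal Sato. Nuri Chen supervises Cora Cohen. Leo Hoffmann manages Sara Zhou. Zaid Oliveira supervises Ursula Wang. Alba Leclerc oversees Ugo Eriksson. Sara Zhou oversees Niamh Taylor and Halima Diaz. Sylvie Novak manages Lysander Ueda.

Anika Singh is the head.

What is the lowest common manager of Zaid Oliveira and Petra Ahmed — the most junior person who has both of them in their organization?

Zaid Oliveira's chain of managers is Eulalia Fujita, Anika Singh. Petra Ahmed's chain of managers is Ulric Zhang, Milo Yamada, Anika Singh. The first manager that appears in both chains is Anika Singh.

Anika Singh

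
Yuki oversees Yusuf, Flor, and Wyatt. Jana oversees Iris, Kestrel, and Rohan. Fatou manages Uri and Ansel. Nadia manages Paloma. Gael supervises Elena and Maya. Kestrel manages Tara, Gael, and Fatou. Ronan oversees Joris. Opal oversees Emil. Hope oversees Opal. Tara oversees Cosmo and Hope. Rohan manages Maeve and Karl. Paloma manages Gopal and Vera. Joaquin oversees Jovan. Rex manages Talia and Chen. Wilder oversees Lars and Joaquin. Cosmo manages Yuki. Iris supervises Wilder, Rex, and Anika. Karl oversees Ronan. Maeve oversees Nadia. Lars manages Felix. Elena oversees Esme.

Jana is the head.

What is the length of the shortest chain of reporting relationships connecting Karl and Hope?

Karl is 2 levels below Jana, and Hope is 3 levels below Jana (their lowest common manager). The shortest path runs up from Karl to Jana and back down to Hope: 2 + 3 = 5 links.

5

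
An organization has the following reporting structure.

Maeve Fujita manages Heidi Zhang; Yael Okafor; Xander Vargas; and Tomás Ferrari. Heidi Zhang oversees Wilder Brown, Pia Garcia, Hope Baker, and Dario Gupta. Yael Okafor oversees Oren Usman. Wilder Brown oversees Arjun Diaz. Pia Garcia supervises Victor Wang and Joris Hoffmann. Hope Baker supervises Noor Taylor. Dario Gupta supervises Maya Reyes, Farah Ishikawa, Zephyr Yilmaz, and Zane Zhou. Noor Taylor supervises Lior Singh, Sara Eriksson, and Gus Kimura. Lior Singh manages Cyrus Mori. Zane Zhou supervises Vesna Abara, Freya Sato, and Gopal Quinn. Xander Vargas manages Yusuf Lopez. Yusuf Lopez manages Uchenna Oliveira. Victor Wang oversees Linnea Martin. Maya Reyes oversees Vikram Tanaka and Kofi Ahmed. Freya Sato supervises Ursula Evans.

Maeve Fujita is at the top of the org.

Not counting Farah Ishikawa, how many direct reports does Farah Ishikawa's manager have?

3

Farah Ishikawa reports to Dario Gupta. Dario Gupta's other direct reports are Zane Zhou, Zephyr Yilmaz, Maya Reyes — 3 peers.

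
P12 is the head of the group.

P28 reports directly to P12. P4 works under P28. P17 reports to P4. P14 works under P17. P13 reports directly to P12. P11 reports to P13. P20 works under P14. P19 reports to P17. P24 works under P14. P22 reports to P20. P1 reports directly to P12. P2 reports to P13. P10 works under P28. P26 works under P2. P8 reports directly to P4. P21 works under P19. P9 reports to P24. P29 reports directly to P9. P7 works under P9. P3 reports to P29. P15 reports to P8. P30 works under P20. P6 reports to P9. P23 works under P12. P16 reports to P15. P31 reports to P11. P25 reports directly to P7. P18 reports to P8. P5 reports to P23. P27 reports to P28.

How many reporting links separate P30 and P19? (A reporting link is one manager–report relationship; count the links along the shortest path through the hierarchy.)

P30 is 3 levels below P17, and P19 is 1 level below P17 (their lowest common manager). The shortest path runs up from P30 to P17 and back down to P19: 3 + 1 = 4 links.

4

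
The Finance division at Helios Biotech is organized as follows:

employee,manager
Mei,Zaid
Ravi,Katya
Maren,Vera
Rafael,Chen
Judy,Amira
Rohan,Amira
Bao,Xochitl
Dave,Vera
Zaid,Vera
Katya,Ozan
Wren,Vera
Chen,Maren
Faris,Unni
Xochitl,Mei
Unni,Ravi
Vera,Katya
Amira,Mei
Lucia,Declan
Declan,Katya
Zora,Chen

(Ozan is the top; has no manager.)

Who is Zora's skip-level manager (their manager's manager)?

Maren

Zora reports to Chen, and Chen reports to Maren. So Zora's skip-level manager is Maren.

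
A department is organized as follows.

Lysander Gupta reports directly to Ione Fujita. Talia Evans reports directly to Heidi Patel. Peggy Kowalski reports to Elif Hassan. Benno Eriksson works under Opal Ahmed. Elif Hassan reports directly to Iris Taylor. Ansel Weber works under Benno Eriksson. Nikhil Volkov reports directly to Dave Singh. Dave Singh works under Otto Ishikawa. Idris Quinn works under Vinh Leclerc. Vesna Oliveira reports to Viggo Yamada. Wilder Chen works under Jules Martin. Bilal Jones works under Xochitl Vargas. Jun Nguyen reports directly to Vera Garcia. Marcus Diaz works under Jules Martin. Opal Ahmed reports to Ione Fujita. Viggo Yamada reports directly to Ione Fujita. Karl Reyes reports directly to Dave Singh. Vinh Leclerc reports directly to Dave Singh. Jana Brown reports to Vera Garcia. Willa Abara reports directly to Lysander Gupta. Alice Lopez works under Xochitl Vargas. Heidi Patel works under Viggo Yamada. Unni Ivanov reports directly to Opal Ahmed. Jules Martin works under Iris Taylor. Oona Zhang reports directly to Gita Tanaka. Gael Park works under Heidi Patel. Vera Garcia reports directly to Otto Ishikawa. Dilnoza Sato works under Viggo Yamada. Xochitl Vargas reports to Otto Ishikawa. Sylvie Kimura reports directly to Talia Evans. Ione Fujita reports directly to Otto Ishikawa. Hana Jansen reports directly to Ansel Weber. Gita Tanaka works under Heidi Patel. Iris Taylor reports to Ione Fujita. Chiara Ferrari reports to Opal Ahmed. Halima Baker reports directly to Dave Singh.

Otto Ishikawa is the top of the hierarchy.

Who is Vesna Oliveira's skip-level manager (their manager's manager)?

Ione Fujita

Vesna Oliveira reports to Viggo Yamada, and Viggo Yamada reports to Ione Fujita. So Vesna Oliveira's skip-level manager is Ione Fujita.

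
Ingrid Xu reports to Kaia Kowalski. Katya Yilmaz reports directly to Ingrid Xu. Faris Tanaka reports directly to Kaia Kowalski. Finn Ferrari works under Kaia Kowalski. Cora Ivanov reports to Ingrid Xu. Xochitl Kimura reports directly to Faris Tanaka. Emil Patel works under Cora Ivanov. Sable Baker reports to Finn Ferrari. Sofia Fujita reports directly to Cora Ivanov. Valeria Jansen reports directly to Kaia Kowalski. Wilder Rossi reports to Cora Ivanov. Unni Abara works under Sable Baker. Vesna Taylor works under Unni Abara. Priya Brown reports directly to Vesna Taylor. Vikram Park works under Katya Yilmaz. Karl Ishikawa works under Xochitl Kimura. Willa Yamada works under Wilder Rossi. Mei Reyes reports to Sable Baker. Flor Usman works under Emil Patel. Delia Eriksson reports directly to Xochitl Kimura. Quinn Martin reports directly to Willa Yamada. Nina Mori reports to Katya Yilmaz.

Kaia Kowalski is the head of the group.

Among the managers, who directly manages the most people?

Direct-report counts: Kaia Kowalski has 4; Finn Ferrari has 1; Sable Baker has 2; Unni Abara has 1; Vesna Taylor has 1; Faris Tanaka has 1; Xochitl Kimura has 2; Ingrid Xu has 2; Cora Ivanov has 3; Wilder Rossi has 1; Willa Yamada has 1; Emil Patel has 1; Katya Yilmaz has 2. The largest is 4, held by Kaia Kowalski.

Kaia Kowalski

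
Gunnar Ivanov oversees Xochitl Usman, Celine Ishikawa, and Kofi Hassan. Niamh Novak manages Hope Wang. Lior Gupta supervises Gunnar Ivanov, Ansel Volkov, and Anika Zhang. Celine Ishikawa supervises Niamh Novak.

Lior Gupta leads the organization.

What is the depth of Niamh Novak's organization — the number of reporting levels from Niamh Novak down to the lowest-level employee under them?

1

The longest chain under Niamh Novak runs Niamh Novak → Hope Wang, which is 1 level below Niamh Novak.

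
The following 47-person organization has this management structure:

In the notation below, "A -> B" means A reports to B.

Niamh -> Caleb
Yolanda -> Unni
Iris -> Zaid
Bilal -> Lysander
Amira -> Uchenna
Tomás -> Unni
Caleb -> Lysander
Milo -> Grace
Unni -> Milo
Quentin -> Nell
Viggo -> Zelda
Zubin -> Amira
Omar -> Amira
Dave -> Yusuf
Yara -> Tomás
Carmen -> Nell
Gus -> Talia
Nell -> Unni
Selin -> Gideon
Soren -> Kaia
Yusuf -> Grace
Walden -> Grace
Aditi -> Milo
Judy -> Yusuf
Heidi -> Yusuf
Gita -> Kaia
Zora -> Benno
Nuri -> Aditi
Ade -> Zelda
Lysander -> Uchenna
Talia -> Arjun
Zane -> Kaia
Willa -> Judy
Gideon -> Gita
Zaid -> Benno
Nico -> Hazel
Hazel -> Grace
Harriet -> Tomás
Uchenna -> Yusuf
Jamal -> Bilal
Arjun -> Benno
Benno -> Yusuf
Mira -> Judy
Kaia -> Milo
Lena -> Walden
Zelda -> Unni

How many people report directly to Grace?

4

Grace directly manages Yusuf, Milo, Hazel, Walden. That is 4 direct reports.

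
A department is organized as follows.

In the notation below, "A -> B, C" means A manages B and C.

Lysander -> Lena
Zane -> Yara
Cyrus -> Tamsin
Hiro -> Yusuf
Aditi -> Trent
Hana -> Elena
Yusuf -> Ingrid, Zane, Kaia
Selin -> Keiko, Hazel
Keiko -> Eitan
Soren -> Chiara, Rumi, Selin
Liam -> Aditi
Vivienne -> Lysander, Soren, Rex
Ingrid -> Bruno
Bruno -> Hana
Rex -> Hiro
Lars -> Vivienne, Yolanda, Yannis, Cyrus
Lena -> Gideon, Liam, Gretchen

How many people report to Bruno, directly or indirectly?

2

Bruno directly manages Hana. Under Hana: Elena (1). That's 2 in total.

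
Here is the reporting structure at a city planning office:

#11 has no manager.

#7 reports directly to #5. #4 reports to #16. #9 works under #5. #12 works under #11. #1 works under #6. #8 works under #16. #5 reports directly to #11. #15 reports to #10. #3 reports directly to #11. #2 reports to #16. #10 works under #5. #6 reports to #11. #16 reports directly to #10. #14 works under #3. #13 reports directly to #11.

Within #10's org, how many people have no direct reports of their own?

The people in #10's organization with no one reporting to them are #15, #4, #8, #2. That is 4.

4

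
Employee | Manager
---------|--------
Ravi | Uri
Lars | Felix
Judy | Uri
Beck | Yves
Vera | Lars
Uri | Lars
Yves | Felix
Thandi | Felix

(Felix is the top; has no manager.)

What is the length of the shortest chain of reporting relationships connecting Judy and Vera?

3

Judy is 2 levels below Lars, and Vera is 1 level below Lars (their lowest common manager). The shortest path runs up from Judy to Lars and back down to Vera: 2 + 1 = 3 links.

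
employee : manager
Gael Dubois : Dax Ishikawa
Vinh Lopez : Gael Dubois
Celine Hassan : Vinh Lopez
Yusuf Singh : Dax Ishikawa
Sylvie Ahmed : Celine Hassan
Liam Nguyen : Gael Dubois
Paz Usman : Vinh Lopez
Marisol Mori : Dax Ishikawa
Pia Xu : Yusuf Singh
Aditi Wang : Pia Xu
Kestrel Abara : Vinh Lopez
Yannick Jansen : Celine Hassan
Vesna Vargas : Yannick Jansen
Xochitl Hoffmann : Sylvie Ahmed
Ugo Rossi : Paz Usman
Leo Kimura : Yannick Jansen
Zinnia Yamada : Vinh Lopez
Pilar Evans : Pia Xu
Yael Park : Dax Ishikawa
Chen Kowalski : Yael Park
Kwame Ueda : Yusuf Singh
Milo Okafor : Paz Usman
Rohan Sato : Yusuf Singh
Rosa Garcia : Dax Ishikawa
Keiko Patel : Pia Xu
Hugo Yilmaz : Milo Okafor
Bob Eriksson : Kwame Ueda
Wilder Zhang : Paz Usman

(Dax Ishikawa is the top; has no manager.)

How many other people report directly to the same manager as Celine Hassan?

Celine Hassan reports to Vinh Lopez. Vinh Lopez's other direct reports are Paz Usman, Kestrel Abara, Zinnia Yamada — 3 peers.

3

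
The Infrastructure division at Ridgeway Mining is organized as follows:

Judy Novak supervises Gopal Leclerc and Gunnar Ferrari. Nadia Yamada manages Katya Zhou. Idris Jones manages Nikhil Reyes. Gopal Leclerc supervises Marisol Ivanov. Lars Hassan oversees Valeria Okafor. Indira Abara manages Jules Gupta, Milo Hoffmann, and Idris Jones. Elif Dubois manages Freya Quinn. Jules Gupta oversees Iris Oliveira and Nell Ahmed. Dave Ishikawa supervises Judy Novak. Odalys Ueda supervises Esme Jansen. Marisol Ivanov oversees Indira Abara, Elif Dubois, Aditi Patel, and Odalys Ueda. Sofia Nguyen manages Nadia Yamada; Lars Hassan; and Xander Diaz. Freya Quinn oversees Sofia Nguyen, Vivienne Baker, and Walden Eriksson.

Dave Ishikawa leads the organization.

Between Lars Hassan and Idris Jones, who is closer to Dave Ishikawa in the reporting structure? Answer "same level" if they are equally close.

Lars Hassan is 7 levels below Dave Ishikawa; Idris Jones is 5. Idris Jones is higher.

Idris Jones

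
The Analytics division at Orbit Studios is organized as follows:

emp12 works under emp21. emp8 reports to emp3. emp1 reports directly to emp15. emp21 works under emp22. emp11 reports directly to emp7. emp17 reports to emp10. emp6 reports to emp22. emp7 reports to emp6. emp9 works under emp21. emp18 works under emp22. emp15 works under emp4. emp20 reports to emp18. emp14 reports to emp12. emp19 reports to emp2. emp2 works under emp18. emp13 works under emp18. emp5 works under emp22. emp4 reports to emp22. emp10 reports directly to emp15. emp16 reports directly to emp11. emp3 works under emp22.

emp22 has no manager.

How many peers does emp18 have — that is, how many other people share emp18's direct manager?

5

emp18 reports to emp22. emp22's other direct reports are emp4, emp3, emp6, emp5, emp21 — 5 peers.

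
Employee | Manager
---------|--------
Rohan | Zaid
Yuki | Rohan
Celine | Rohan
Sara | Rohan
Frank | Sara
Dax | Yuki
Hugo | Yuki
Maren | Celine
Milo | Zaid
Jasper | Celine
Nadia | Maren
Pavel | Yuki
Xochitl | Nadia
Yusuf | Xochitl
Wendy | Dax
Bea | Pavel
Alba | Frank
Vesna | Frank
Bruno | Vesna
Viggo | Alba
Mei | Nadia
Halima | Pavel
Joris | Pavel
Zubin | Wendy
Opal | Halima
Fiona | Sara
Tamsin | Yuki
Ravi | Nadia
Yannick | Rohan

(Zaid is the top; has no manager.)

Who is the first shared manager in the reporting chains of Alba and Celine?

Rohan

Alba's chain of managers is Frank, Sara, Rohan, Zaid. Celine's chain of managers is Rohan, Zaid. The first manager that appears in both chains is Rohan.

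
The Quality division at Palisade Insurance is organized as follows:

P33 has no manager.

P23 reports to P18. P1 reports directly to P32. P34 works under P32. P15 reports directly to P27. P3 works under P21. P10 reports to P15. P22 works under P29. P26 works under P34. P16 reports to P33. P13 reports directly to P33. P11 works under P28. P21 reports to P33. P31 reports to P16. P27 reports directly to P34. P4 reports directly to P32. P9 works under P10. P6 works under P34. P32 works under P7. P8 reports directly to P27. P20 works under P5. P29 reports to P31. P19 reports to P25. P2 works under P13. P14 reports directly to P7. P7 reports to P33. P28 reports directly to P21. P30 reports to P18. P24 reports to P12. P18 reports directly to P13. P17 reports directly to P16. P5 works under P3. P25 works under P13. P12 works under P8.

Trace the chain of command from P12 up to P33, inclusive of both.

P12 reports to P8. P8 reports to P27. P27 reports to P34. P34 reports to P32. P32 reports to P7. P7 reports to P33. P33 is at the top.

P12 -> P8 -> P27 -> P34 -> P32 -> P7 -> P33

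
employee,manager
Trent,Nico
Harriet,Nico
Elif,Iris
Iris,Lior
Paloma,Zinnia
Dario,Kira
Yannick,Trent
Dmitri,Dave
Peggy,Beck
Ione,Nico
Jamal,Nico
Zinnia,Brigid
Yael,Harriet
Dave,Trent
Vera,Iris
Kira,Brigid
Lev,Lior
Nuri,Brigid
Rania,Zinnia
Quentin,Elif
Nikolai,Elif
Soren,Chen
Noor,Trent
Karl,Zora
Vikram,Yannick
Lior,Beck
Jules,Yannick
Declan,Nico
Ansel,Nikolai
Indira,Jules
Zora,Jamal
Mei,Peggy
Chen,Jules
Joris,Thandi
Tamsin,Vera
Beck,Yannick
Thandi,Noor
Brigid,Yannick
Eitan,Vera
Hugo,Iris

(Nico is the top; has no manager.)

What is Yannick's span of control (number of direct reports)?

4

Yannick directly manages Beck, Jules, Brigid, Vikram. That is 4 direct reports.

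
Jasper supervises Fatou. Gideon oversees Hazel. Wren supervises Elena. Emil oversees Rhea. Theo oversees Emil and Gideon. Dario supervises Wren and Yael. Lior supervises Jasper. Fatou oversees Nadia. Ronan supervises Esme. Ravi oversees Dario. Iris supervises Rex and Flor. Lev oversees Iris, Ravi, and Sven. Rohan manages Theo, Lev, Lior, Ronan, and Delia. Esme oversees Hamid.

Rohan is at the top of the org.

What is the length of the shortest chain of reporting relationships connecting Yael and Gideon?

Yael is 4 levels below Rohan, and Gideon is 2 levels below Rohan (their lowest common manager). The shortest path runs up from Yael to Rohan and back down to Gideon: 4 + 2 = 6 links.

6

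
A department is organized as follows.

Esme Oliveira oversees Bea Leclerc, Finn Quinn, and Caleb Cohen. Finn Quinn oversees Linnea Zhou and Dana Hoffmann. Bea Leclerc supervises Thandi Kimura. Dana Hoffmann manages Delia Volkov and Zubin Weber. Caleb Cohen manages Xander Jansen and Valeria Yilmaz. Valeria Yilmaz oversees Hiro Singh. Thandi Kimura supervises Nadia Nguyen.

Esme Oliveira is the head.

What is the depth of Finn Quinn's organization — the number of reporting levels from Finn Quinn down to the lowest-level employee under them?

The longest chain under Finn Quinn runs Finn Quinn → Dana Hoffmann → Zubin Weber, which is 2 levels below Finn Quinn.

2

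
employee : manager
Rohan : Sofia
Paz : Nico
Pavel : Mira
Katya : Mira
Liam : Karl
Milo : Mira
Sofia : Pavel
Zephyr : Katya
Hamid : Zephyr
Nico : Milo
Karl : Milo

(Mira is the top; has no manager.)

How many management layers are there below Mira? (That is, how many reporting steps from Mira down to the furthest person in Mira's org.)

3

The longest chain under Mira runs Mira → Milo → Karl → Liam, which is 3 levels below Mira.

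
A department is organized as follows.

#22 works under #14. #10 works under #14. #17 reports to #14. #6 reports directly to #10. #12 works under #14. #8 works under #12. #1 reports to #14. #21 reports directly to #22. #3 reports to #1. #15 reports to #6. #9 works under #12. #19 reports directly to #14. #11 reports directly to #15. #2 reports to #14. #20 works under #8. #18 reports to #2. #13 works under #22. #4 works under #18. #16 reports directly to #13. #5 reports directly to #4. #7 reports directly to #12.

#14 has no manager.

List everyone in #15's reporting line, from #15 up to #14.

#15 reports to #6. #6 reports to #10. #10 reports to #14. #14 is at the top.

#15 -> #6 -> #10 -> #14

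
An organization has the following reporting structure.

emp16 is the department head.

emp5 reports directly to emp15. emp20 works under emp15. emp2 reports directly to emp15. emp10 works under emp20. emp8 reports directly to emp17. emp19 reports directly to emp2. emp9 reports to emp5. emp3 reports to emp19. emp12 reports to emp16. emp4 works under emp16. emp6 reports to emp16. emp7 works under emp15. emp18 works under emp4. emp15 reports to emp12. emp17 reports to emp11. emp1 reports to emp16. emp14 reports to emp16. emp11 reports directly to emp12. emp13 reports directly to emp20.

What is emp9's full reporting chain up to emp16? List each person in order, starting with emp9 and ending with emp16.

emp9 reports to emp5. emp5 reports to emp15. emp15 reports to emp12. emp12 reports to emp16. emp16 is at the top.

emp9 -> emp5 -> emp15 -> emp12 -> emp16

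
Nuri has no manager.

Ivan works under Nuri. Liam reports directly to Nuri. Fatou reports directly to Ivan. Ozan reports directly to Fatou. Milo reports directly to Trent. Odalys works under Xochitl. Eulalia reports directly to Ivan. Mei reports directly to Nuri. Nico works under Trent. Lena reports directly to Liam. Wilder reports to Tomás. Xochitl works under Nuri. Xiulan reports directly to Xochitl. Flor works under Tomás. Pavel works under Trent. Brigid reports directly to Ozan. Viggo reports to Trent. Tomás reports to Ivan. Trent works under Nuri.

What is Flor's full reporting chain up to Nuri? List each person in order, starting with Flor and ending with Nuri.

Flor reports to Tomás. Tomás reports to Ivan. Ivan reports to Nuri. Nuri is at the top.

Flor -> Tomás -> Ivan -> Nuri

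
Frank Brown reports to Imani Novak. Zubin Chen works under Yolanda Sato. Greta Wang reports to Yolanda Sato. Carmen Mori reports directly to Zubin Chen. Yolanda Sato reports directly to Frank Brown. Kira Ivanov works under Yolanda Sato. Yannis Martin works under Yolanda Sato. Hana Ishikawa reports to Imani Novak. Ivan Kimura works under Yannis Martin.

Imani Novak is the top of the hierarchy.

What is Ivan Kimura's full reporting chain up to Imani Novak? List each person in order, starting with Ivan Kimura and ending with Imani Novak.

Ivan Kimura -> Yannis Martin -> Yolanda Sato -> Frank Brown -> Imani Novak

Ivan Kimura reports to Yannis Martin. Yannis Martin reports to Yolanda Sato. Yolanda Sato reports to Frank Brown. Frank Brown reports to Imani Novak. Imani Novak is at the top.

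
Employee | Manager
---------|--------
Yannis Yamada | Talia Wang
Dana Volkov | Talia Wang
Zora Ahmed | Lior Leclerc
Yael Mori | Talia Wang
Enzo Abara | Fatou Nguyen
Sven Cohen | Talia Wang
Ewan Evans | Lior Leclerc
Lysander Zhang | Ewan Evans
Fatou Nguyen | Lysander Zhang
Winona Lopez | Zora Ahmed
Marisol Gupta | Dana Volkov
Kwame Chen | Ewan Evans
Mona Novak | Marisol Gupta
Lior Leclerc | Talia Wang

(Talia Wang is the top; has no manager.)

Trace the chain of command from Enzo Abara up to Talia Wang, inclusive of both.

Enzo Abara -> Fatou Nguyen -> Lysander Zhang -> Ewan Evans -> Lior Leclerc -> Talia Wang

Enzo Abara reports to Fatou Nguyen. Fatou Nguyen reports to Lysander Zhang. Lysander Zhang reports to Ewan Evans. Ewan Evans reports to Lior Leclerc. Lior Leclerc reports to Talia Wang. Talia Wang is at the top.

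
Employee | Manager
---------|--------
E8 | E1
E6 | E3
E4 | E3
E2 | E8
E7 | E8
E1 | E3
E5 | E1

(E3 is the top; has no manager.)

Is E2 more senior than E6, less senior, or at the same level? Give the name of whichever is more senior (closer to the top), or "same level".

E6

E2 is 3 levels below E3; E6 is 1. E6 is higher.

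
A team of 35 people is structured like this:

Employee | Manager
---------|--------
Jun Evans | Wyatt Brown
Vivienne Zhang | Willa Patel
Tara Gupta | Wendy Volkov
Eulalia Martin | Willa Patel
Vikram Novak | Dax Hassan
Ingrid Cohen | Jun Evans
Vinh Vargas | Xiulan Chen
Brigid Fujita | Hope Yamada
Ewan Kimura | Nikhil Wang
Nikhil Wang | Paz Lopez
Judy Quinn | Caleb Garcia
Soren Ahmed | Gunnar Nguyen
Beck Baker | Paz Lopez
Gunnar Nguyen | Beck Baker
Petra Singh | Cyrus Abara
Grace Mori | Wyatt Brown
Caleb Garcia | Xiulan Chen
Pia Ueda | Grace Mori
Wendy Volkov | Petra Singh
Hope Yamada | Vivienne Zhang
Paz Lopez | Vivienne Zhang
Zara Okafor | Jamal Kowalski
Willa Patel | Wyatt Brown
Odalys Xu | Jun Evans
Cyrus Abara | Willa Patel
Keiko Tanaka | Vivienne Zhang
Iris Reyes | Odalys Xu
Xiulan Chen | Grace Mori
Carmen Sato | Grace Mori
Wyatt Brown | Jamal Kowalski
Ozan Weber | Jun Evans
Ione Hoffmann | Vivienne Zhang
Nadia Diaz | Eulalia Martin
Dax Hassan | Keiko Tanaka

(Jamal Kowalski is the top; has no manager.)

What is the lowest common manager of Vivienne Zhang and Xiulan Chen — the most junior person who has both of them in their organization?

Wyatt Brown

Vivienne Zhang's chain of managers is Willa Patel, Wyatt Brown, Jamal Kowalski. Xiulan Chen's chain of managers is Grace Mori, Wyatt Brown, Jamal Kowalski. The first manager that appears in both chains is Wyatt Brown.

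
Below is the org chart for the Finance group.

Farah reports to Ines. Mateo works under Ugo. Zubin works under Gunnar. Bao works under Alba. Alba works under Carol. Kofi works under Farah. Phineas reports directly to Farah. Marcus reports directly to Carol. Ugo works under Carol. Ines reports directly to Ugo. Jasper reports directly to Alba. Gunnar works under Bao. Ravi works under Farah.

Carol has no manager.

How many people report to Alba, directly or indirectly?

Alba directly manages Bao, Jasper. Under Bao: Gunnar, Zubin (2). Jasper has no reports. So Alba's organization is 2 direct reports plus everyone under them: 3 + 1 = 4.

4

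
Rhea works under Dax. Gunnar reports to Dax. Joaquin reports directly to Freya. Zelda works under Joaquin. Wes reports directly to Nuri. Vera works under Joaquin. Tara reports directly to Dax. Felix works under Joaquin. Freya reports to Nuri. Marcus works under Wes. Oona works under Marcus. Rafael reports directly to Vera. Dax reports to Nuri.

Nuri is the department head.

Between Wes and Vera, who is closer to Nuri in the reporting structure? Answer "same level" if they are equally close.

Wes

Wes is 1 level below Nuri; Vera is 3. Wes is higher.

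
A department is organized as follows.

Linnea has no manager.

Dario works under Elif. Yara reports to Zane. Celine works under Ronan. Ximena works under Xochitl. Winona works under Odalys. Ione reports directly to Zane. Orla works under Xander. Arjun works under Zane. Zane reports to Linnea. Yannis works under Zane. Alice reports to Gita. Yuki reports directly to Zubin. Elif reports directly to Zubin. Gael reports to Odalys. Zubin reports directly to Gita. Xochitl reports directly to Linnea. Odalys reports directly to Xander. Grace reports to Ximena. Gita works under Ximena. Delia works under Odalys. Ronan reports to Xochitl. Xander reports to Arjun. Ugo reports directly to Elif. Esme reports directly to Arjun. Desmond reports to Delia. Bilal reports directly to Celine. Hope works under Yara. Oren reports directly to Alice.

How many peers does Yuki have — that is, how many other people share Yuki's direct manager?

1

Yuki reports to Zubin. Zubin's other direct reports are Elif — 1 peer.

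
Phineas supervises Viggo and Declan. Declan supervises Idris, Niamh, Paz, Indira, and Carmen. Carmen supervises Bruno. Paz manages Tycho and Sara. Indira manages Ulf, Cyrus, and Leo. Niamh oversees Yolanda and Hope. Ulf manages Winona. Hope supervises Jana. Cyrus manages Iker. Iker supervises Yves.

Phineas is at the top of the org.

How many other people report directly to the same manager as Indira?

4

Indira reports to Declan. Declan's other direct reports are Carmen, Paz, Niamh, Idris — 4 peers.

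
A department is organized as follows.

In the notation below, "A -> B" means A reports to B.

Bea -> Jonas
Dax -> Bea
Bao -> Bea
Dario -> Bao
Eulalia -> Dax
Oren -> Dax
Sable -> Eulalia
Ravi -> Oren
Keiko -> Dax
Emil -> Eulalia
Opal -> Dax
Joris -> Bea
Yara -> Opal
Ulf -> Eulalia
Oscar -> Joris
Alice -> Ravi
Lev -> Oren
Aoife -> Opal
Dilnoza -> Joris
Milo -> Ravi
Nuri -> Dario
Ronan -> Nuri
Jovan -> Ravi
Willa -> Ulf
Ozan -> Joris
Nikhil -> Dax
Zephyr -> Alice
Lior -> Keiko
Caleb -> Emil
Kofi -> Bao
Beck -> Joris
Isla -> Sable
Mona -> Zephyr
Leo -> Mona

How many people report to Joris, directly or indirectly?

Joris directly manages Oscar, Dilnoza, Ozan, Beck. Oscar has no reports. Dilnoza has no reports. Ozan has no reports. Beck has no reports. So Joris's organization is 4 direct reports plus everyone under them: 1 + 1 + 1 + 1 = 4.

4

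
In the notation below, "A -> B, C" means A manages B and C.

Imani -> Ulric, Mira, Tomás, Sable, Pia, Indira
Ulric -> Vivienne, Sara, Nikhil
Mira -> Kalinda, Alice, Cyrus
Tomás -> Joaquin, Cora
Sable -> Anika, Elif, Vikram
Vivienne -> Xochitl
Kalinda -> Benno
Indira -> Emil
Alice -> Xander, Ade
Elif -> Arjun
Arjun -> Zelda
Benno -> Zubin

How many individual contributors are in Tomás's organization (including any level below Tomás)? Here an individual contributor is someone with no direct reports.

The people in Tomás's organization with no one reporting to them are Cora, Joaquin. That is 2.

2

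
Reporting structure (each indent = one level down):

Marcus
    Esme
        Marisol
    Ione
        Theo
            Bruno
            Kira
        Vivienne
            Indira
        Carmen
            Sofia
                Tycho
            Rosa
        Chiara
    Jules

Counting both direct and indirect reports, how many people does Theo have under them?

2

Theo directly manages Bruno, Kira. Bruno has no reports. Kira has no reports. So Theo's organization is 2 direct reports plus everyone under them: 1 + 1 = 2.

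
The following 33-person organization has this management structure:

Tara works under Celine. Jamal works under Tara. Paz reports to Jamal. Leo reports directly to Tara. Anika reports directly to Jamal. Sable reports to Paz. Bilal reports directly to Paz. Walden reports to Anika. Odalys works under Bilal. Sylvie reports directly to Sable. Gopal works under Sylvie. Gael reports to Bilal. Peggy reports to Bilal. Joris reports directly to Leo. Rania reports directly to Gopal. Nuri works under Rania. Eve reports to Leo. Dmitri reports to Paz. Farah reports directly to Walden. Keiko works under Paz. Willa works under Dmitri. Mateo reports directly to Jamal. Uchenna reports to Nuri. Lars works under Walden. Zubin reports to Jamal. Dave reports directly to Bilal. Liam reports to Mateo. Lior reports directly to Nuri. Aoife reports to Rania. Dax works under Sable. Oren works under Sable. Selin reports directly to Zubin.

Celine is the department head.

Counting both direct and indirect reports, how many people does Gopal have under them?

5

Gopal directly manages Rania. Under Rania: Aoife, Nuri, Lior, Uchenna (4). That's 5 in total.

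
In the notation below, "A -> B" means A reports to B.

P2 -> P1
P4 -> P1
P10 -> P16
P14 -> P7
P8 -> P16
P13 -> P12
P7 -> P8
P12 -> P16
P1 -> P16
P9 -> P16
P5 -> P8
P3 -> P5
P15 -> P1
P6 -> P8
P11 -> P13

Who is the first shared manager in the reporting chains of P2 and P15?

P1

P2's chain of managers is P1, P16. P15's chain of managers is P1, P16. The first manager that appears in both chains is P1.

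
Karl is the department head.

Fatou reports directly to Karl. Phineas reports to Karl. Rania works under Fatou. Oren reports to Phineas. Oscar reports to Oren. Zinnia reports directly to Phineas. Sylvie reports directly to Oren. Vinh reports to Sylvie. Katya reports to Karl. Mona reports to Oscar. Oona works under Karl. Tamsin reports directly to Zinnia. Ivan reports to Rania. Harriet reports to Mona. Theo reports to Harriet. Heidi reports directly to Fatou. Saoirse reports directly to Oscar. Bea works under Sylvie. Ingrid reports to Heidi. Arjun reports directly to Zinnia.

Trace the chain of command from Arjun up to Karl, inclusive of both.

Arjun -> Zinnia -> Phineas -> Karl

Arjun reports to Zinnia. Zinnia reports to Phineas. Phineas reports to Karl. Karl is at the top.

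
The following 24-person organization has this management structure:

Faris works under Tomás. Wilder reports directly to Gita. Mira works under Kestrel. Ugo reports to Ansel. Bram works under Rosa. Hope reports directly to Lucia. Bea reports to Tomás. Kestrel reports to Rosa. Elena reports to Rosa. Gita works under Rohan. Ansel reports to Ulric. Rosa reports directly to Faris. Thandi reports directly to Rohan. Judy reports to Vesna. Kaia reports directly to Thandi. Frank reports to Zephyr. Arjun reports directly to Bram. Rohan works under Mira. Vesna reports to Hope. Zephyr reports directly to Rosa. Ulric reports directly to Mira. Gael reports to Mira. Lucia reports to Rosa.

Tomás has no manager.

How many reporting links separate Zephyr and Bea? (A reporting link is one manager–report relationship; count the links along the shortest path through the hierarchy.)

4

Zephyr is 3 levels below Tomás, and Bea is 1 level below Tomás (their lowest common manager). The shortest path runs up from Zephyr to Tomás and back down to Bea: 3 + 1 = 4 links.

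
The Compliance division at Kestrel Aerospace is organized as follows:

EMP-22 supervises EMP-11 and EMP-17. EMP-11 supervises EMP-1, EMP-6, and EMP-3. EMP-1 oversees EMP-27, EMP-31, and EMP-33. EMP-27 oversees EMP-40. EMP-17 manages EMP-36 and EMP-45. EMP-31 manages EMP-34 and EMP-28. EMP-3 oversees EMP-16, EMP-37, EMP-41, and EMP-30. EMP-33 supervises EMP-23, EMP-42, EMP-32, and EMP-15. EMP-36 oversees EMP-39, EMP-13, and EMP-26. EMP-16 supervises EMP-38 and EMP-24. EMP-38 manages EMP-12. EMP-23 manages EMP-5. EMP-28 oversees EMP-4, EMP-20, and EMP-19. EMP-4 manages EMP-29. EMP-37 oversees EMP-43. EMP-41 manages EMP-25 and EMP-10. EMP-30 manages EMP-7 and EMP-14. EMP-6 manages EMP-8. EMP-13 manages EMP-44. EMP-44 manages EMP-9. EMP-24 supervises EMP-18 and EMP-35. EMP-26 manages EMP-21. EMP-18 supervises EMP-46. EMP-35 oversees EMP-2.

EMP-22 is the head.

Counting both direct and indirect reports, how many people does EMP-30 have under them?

EMP-30 directly manages EMP-7, EMP-14. EMP-7 has no reports. EMP-14 has no reports. So EMP-30's organization is 2 direct reports plus everyone under them: 1 + 1 = 2.

2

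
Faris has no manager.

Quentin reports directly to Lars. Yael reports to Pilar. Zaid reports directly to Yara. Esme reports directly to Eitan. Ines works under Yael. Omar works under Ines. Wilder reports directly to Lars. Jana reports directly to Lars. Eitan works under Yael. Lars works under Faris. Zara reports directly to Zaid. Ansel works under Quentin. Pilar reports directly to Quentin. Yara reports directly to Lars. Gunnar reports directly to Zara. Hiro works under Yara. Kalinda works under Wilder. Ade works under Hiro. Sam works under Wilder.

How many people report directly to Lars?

Lars directly manages Quentin, Yara, Wilder, Jana. That is 4 direct reports.

4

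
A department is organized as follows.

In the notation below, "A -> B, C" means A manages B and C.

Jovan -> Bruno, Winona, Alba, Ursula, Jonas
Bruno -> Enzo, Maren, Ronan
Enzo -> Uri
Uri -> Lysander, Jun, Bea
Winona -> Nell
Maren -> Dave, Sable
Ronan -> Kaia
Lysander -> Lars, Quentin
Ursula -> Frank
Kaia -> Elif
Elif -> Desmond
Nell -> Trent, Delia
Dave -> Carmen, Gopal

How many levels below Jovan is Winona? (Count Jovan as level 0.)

Chain from Winona up to Jovan: Winona → Jovan. That is 1 step up, so Winona is 1 level below Jovan.

1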